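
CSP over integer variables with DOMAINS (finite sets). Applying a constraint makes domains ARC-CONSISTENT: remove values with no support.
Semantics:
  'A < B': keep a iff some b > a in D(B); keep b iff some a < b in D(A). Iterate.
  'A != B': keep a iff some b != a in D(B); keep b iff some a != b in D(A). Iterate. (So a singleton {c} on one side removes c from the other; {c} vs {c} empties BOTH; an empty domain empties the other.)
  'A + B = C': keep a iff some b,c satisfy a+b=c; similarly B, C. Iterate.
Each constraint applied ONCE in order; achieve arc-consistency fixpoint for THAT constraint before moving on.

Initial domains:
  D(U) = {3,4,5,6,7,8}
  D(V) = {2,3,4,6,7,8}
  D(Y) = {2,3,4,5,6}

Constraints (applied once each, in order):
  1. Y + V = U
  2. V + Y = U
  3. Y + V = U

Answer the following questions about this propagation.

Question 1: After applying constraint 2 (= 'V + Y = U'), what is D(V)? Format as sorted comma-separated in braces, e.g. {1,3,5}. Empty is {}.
Answer: {2,3,4,6}

Derivation:
Constraint 1 (Y + V = U) on D(Y)={2,3,4,5,6} D(V)={2,3,4,6,7,8} D(U)={3,4,5,6,7,8}: V {2,3,4,6,7,8}->{2,3,4,6}; U {3,4,5,6,7,8}->{4,5,6,7,8}
Constraint 2 (V + Y = U) on D(V)={2,3,4,6} D(Y)={2,3,4,5,6} D(U)={4,5,6,7,8}: no change
So after constraint 2: D(V) = {2,3,4,6}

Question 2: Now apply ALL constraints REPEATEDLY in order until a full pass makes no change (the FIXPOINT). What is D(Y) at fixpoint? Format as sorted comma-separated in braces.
pass 0 (initial): D(Y)={2,3,4,5,6}
pass 1: U {3,4,5,6,7,8}->{4,5,6,7,8}; V {2,3,4,6,7,8}->{2,3,4,6}
pass 2: no change
Fixpoint after 2 passes: D(Y) = {2,3,4,5,6}

Answer: {2,3,4,5,6}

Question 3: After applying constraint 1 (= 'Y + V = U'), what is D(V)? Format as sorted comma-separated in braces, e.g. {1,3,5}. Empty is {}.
Constraint 1 (Y + V = U) on D(Y)={2,3,4,5,6} D(V)={2,3,4,6,7,8} D(U)={3,4,5,6,7,8}: V {2,3,4,6,7,8}->{2,3,4,6}; U {3,4,5,6,7,8}->{4,5,6,7,8}
So after constraint 1: D(V) = {2,3,4,6}

Answer: {2,3,4,6}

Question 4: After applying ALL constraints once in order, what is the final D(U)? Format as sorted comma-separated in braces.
Answer: {4,5,6,7,8}

Derivation:
Constraint 1 (Y + V = U) on D(Y)={2,3,4,5,6} D(V)={2,3,4,6,7,8} D(U)={3,4,5,6,7,8}: V {2,3,4,6,7,8}->{2,3,4,6}; U {3,4,5,6,7,8}->{4,5,6,7,8}
Constraint 2 (V + Y = U) on D(V)={2,3,4,6} D(Y)={2,3,4,5,6} D(U)={4,5,6,7,8}: no change
Constraint 3 (Y + V = U) on D(Y)={2,3,4,5,6} D(V)={2,3,4,6} D(U)={4,5,6,7,8}: no change
So after all 3 constraints: D(U) = {4,5,6,7,8}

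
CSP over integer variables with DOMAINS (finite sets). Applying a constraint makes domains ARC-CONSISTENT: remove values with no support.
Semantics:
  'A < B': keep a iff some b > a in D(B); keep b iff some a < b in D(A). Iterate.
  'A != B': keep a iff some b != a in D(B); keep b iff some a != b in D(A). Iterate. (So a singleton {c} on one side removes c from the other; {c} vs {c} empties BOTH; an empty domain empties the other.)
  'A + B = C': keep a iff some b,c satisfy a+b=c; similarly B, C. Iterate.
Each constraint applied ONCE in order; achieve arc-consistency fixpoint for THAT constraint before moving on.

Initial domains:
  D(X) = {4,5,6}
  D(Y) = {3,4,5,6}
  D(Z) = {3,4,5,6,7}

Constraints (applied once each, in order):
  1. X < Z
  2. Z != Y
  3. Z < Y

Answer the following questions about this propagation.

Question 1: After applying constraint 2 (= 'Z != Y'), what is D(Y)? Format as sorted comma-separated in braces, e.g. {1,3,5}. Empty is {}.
Answer: {3,4,5,6}

Derivation:
Constraint 1 (X < Z) on D(X)={4,5,6} D(Z)={3,4,5,6,7}: Z {3,4,5,6,7}->{5,6,7}
Constraint 2 (Z != Y) on D(Z)={5,6,7} D(Y)={3,4,5,6}: no change
So after constraint 2: D(Y) = {3,4,5,6}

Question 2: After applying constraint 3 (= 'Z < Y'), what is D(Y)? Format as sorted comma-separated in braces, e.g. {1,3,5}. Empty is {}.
Constraint 1 (X < Z) on D(X)={4,5,6} D(Z)={3,4,5,6,7}: Z {3,4,5,6,7}->{5,6,7}
Constraint 2 (Z != Y) on D(Z)={5,6,7} D(Y)={3,4,5,6}: no change
Constraint 3 (Z < Y) on D(Z)={5,6,7} D(Y)={3,4,5,6}: Z {5,6,7}->{5}; Y {3,4,5,6}->{6}
So after constraint 3: D(Y) = {6}

Answer: {6}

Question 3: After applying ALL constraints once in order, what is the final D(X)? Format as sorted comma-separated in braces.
Constraint 1 (X < Z) on D(X)={4,5,6} D(Z)={3,4,5,6,7}: Z {3,4,5,6,7}->{5,6,7}
Constraint 2 (Z != Y) on D(Z)={5,6,7} D(Y)={3,4,5,6}: no change
Constraint 3 (Z < Y) on D(Z)={5,6,7} D(Y)={3,4,5,6}: Z {5,6,7}->{5}; Y {3,4,5,6}->{6}
So after all 3 constraints: D(X) = {4,5,6}

Answer: {4,5,6}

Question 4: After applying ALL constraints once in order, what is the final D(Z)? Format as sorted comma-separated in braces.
Constraint 1 (X < Z) on D(X)={4,5,6} D(Z)={3,4,5,6,7}: Z {3,4,5,6,7}->{5,6,7}
Constraint 2 (Z != Y) on D(Z)={5,6,7} D(Y)={3,4,5,6}: no change
Constraint 3 (Z < Y) on D(Z)={5,6,7} D(Y)={3,4,5,6}: Z {5,6,7}->{5}; Y {3,4,5,6}->{6}
So after all 3 constraints: D(Z) = {5}

Answer: {5}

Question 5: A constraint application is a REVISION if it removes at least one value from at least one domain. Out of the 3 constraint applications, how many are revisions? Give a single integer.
Answer: 2

Derivation:
Constraint 1 (X < Z) on D(X)={4,5,6} D(Z)={3,4,5,6,7}: Z {3,4,5,6,7}->{5,6,7} => REVISION
Constraint 2 (Z != Y) on D(Z)={5,6,7} D(Y)={3,4,5,6}: no change => not a revision
Constraint 3 (Z < Y) on D(Z)={5,6,7} D(Y)={3,4,5,6}: Z {5,6,7}->{5}; Y {3,4,5,6}->{6} => REVISION
Total revisions = 2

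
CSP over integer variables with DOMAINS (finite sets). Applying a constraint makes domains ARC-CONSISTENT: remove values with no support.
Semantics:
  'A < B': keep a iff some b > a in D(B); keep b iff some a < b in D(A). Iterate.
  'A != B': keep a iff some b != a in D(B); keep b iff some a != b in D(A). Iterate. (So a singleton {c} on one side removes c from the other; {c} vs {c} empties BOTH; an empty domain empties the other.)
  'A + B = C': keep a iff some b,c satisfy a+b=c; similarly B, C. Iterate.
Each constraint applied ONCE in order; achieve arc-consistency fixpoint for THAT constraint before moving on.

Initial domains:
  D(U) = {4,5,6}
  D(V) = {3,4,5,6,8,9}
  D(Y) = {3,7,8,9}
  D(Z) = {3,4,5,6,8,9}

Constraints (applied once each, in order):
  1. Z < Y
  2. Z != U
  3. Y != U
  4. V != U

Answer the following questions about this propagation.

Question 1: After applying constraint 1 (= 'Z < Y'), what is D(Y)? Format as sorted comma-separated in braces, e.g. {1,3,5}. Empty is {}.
Constraint 1 (Z < Y) on D(Z)={3,4,5,6,8,9} D(Y)={3,7,8,9}: Z {3,4,5,6,8,9}->{3,4,5,6,8}; Y {3,7,8,9}->{7,8,9}
So after constraint 1: D(Y) = {7,8,9}

Answer: {7,8,9}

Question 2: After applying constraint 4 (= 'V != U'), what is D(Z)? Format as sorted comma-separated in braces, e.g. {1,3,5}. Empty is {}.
Answer: {3,4,5,6,8}

Derivation:
Constraint 1 (Z < Y) on D(Z)={3,4,5,6,8,9} D(Y)={3,7,8,9}: Z {3,4,5,6,8,9}->{3,4,5,6,8}; Y {3,7,8,9}->{7,8,9}
Constraint 2 (Z != U) on D(Z)={3,4,5,6,8} D(U)={4,5,6}: no change
Constraint 3 (Y != U) on D(Y)={7,8,9} D(U)={4,5,6}: no change
Constraint 4 (V != U) on D(V)={3,4,5,6,8,9} D(U)={4,5,6}: no change
So after constraint 4: D(Z) = {3,4,5,6,8}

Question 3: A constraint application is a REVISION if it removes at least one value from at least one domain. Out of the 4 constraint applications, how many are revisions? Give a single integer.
Constraint 1 (Z < Y) on D(Z)={3,4,5,6,8,9} D(Y)={3,7,8,9}: Z {3,4,5,6,8,9}->{3,4,5,6,8}; Y {3,7,8,9}->{7,8,9} => REVISION
Constraint 2 (Z != U) on D(Z)={3,4,5,6,8} D(U)={4,5,6}: no change => not a revision
Constraint 3 (Y != U) on D(Y)={7,8,9} D(U)={4,5,6}: no change => not a revision
Constraint 4 (V != U) on D(V)={3,4,5,6,8,9} D(U)={4,5,6}: no change => not a revision
Total revisions = 1

Answer: 1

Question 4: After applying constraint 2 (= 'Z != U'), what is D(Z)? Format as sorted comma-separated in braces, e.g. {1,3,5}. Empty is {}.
Answer: {3,4,5,6,8}

Derivation:
Constraint 1 (Z < Y) on D(Z)={3,4,5,6,8,9} D(Y)={3,7,8,9}: Z {3,4,5,6,8,9}->{3,4,5,6,8}; Y {3,7,8,9}->{7,8,9}
Constraint 2 (Z != U) on D(Z)={3,4,5,6,8} D(U)={4,5,6}: no change
So after constraint 2: D(Z) = {3,4,5,6,8}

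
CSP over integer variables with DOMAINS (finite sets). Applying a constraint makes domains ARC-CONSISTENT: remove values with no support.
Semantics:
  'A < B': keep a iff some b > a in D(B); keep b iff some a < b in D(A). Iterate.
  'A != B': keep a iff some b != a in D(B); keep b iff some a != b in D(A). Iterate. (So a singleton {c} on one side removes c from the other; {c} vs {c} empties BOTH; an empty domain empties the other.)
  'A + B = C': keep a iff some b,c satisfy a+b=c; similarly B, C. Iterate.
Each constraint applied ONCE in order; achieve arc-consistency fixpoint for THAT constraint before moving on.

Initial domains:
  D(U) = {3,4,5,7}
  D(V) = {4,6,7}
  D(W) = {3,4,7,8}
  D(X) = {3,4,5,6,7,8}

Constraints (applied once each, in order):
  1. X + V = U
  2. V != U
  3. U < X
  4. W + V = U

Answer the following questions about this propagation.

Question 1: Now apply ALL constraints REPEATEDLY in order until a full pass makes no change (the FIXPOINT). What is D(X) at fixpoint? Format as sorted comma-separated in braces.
Answer: {}

Derivation:
pass 0 (initial): D(X)={3,4,5,6,7,8}
pass 1: U {3,4,5,7}->{}; V {4,6,7}->{}; W {3,4,7,8}->{}; X {3,4,5,6,7,8}->{}
pass 2: no change
Fixpoint after 2 passes: D(X) = {}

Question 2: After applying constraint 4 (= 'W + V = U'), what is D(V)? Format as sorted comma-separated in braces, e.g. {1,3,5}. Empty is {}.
Constraint 1 (X + V = U) on D(X)={3,4,5,6,7,8} D(V)={4,6,7} D(U)={3,4,5,7}: X {3,4,5,6,7,8}->{3}; V {4,6,7}->{4}; U {3,4,5,7}->{7}
Constraint 2 (V != U) on D(V)={4} D(U)={7}: no change
Constraint 3 (U < X) on D(U)={7} D(X)={3}: U {7}->{}; X {3}->{}
Constraint 4 (W + V = U) on D(W)={3,4,7,8} D(V)={4} D(U)={}: W {3,4,7,8}->{}; V {4}->{}
So after constraint 4: D(V) = {}

Answer: {}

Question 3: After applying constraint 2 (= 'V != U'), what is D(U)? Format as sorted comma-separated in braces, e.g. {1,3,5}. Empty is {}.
Constraint 1 (X + V = U) on D(X)={3,4,5,6,7,8} D(V)={4,6,7} D(U)={3,4,5,7}: X {3,4,5,6,7,8}->{3}; V {4,6,7}->{4}; U {3,4,5,7}->{7}
Constraint 2 (V != U) on D(V)={4} D(U)={7}: no change
So after constraint 2: D(U) = {7}

Answer: {7}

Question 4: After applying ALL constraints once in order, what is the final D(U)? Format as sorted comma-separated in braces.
Constraint 1 (X + V = U) on D(X)={3,4,5,6,7,8} D(V)={4,6,7} D(U)={3,4,5,7}: X {3,4,5,6,7,8}->{3}; V {4,6,7}->{4}; U {3,4,5,7}->{7}
Constraint 2 (V != U) on D(V)={4} D(U)={7}: no change
Constraint 3 (U < X) on D(U)={7} D(X)={3}: U {7}->{}; X {3}->{}
Constraint 4 (W + V = U) on D(W)={3,4,7,8} D(V)={4} D(U)={}: W {3,4,7,8}->{}; V {4}->{}
So after all 4 constraints: D(U) = {}

Answer: {}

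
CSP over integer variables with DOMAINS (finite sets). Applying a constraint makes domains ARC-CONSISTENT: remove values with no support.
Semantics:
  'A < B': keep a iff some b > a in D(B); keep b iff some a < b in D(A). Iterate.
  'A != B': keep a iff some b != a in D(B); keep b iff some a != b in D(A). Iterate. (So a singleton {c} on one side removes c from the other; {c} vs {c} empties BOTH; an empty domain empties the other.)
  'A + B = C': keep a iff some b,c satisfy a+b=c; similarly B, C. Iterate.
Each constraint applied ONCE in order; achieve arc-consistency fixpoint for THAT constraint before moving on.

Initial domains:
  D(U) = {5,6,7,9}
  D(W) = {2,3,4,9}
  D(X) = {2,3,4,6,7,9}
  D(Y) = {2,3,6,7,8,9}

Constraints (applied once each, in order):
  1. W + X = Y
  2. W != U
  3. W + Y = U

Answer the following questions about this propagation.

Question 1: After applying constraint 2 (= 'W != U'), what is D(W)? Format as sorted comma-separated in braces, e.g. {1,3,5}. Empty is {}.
Answer: {2,3,4}

Derivation:
Constraint 1 (W + X = Y) on D(W)={2,3,4,9} D(X)={2,3,4,6,7,9} D(Y)={2,3,6,7,8,9}: W {2,3,4,9}->{2,3,4}; X {2,3,4,6,7,9}->{2,3,4,6,7}; Y {2,3,6,7,8,9}->{6,7,8,9}
Constraint 2 (W != U) on D(W)={2,3,4} D(U)={5,6,7,9}: no change
So after constraint 2: D(W) = {2,3,4}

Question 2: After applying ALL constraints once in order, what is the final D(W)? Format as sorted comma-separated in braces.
Constraint 1 (W + X = Y) on D(W)={2,3,4,9} D(X)={2,3,4,6,7,9} D(Y)={2,3,6,7,8,9}: W {2,3,4,9}->{2,3,4}; X {2,3,4,6,7,9}->{2,3,4,6,7}; Y {2,3,6,7,8,9}->{6,7,8,9}
Constraint 2 (W != U) on D(W)={2,3,4} D(U)={5,6,7,9}: no change
Constraint 3 (W + Y = U) on D(W)={2,3,4} D(Y)={6,7,8,9} D(U)={5,6,7,9}: W {2,3,4}->{2,3}; Y {6,7,8,9}->{6,7}; U {5,6,7,9}->{9}
So after all 3 constraints: D(W) = {2,3}

Answer: {2,3}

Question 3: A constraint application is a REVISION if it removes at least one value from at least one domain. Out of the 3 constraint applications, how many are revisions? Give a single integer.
Constraint 1 (W + X = Y) on D(W)={2,3,4,9} D(X)={2,3,4,6,7,9} D(Y)={2,3,6,7,8,9}: W {2,3,4,9}->{2,3,4}; X {2,3,4,6,7,9}->{2,3,4,6,7}; Y {2,3,6,7,8,9}->{6,7,8,9} => REVISION
Constraint 2 (W != U) on D(W)={2,3,4} D(U)={5,6,7,9}: no change => not a revision
Constraint 3 (W + Y = U) on D(W)={2,3,4} D(Y)={6,7,8,9} D(U)={5,6,7,9}: W {2,3,4}->{2,3}; Y {6,7,8,9}->{6,7}; U {5,6,7,9}->{9} => REVISION
Total revisions = 2

Answer: 2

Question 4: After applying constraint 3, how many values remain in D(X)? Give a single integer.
Answer: 5

Derivation:
Constraint 1 (W + X = Y) on D(W)={2,3,4,9} D(X)={2,3,4,6,7,9} D(Y)={2,3,6,7,8,9}: W {2,3,4,9}->{2,3,4}; X {2,3,4,6,7,9}->{2,3,4,6,7}; Y {2,3,6,7,8,9}->{6,7,8,9}
Constraint 2 (W != U) on D(W)={2,3,4} D(U)={5,6,7,9}: no change
Constraint 3 (W + Y = U) on D(W)={2,3,4} D(Y)={6,7,8,9} D(U)={5,6,7,9}: W {2,3,4}->{2,3}; Y {6,7,8,9}->{6,7}; U {5,6,7,9}->{9}
So after constraint 3: D(X)={2,3,4,6,7}, size = 5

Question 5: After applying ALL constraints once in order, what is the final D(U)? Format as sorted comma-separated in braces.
Constraint 1 (W + X = Y) on D(W)={2,3,4,9} D(X)={2,3,4,6,7,9} D(Y)={2,3,6,7,8,9}: W {2,3,4,9}->{2,3,4}; X {2,3,4,6,7,9}->{2,3,4,6,7}; Y {2,3,6,7,8,9}->{6,7,8,9}
Constraint 2 (W != U) on D(W)={2,3,4} D(U)={5,6,7,9}: no change
Constraint 3 (W + Y = U) on D(W)={2,3,4} D(Y)={6,7,8,9} D(U)={5,6,7,9}: W {2,3,4}->{2,3}; Y {6,7,8,9}->{6,7}; U {5,6,7,9}->{9}
So after all 3 constraints: D(U) = {9}

Answer: {9}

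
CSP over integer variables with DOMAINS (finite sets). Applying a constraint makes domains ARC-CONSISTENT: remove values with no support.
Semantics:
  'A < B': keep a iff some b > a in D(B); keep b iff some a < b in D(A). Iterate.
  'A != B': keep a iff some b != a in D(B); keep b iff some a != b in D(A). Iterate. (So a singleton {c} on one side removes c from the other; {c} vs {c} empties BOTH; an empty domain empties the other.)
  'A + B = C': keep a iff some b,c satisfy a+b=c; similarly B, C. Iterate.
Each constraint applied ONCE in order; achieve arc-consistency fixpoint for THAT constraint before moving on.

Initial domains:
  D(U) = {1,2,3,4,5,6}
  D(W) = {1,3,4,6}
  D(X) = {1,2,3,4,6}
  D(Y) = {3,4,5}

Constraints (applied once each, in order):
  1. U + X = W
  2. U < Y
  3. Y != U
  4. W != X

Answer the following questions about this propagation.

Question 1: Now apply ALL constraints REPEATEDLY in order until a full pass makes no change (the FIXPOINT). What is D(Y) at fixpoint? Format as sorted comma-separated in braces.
pass 0 (initial): D(Y)={3,4,5}
pass 1: U {1,2,3,4,5,6}->{1,2,3,4}; W {1,3,4,6}->{3,4,6}; X {1,2,3,4,6}->{1,2,3,4}
pass 2: no change
Fixpoint after 2 passes: D(Y) = {3,4,5}

Answer: {3,4,5}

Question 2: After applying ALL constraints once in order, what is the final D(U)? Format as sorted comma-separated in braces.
Answer: {1,2,3,4}

Derivation:
Constraint 1 (U + X = W) on D(U)={1,2,3,4,5,6} D(X)={1,2,3,4,6} D(W)={1,3,4,6}: U {1,2,3,4,5,6}->{1,2,3,4,5}; X {1,2,3,4,6}->{1,2,3,4}; W {1,3,4,6}->{3,4,6}
Constraint 2 (U < Y) on D(U)={1,2,3,4,5} D(Y)={3,4,5}: U {1,2,3,4,5}->{1,2,3,4}
Constraint 3 (Y != U) on D(Y)={3,4,5} D(U)={1,2,3,4}: no change
Constraint 4 (W != X) on D(W)={3,4,6} D(X)={1,2,3,4}: no change
So after all 4 constraints: D(U) = {1,2,3,4}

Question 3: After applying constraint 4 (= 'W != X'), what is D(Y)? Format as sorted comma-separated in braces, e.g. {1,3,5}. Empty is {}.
Constraint 1 (U + X = W) on D(U)={1,2,3,4,5,6} D(X)={1,2,3,4,6} D(W)={1,3,4,6}: U {1,2,3,4,5,6}->{1,2,3,4,5}; X {1,2,3,4,6}->{1,2,3,4}; W {1,3,4,6}->{3,4,6}
Constraint 2 (U < Y) on D(U)={1,2,3,4,5} D(Y)={3,4,5}: U {1,2,3,4,5}->{1,2,3,4}
Constraint 3 (Y != U) on D(Y)={3,4,5} D(U)={1,2,3,4}: no change
Constraint 4 (W != X) on D(W)={3,4,6} D(X)={1,2,3,4}: no change
So after constraint 4: D(Y) = {3,4,5}

Answer: {3,4,5}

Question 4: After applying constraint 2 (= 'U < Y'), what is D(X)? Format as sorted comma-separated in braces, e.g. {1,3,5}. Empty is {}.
Constraint 1 (U + X = W) on D(U)={1,2,3,4,5,6} D(X)={1,2,3,4,6} D(W)={1,3,4,6}: U {1,2,3,4,5,6}->{1,2,3,4,5}; X {1,2,3,4,6}->{1,2,3,4}; W {1,3,4,6}->{3,4,6}
Constraint 2 (U < Y) on D(U)={1,2,3,4,5} D(Y)={3,4,5}: U {1,2,3,4,5}->{1,2,3,4}
So after constraint 2: D(X) = {1,2,3,4}

Answer: {1,2,3,4}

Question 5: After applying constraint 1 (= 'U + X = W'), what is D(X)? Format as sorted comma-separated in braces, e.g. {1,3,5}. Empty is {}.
Constraint 1 (U + X = W) on D(U)={1,2,3,4,5,6} D(X)={1,2,3,4,6} D(W)={1,3,4,6}: U {1,2,3,4,5,6}->{1,2,3,4,5}; X {1,2,3,4,6}->{1,2,3,4}; W {1,3,4,6}->{3,4,6}
So after constraint 1: D(X) = {1,2,3,4}

Answer: {1,2,3,4}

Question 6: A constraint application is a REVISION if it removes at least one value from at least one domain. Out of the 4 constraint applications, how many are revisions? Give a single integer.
Constraint 1 (U + X = W) on D(U)={1,2,3,4,5,6} D(X)={1,2,3,4,6} D(W)={1,3,4,6}: U {1,2,3,4,5,6}->{1,2,3,4,5}; X {1,2,3,4,6}->{1,2,3,4}; W {1,3,4,6}->{3,4,6} => REVISION
Constraint 2 (U < Y) on D(U)={1,2,3,4,5} D(Y)={3,4,5}: U {1,2,3,4,5}->{1,2,3,4} => REVISION
Constraint 3 (Y != U) on D(Y)={3,4,5} D(U)={1,2,3,4}: no change => not a revision
Constraint 4 (W != X) on D(W)={3,4,6} D(X)={1,2,3,4}: no change => not a revision
Total revisions = 2

Answer: 2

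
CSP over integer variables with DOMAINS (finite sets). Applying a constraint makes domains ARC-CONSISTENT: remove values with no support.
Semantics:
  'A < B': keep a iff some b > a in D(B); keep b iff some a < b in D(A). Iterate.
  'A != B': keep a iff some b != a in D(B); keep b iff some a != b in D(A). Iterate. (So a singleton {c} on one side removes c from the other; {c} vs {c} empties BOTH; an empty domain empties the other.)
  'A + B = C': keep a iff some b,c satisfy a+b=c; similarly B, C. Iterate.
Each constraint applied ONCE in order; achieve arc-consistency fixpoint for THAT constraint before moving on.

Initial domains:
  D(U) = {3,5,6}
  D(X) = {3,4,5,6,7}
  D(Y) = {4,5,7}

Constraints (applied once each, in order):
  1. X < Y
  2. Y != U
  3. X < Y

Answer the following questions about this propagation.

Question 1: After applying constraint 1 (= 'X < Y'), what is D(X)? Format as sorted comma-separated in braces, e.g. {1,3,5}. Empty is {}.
Answer: {3,4,5,6}

Derivation:
Constraint 1 (X < Y) on D(X)={3,4,5,6,7} D(Y)={4,5,7}: X {3,4,5,6,7}->{3,4,5,6}
So after constraint 1: D(X) = {3,4,5,6}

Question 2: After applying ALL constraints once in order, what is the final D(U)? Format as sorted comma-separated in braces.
Answer: {3,5,6}

Derivation:
Constraint 1 (X < Y) on D(X)={3,4,5,6,7} D(Y)={4,5,7}: X {3,4,5,6,7}->{3,4,5,6}
Constraint 2 (Y != U) on D(Y)={4,5,7} D(U)={3,5,6}: no change
Constraint 3 (X < Y) on D(X)={3,4,5,6} D(Y)={4,5,7}: no change
So after all 3 constraints: D(U) = {3,5,6}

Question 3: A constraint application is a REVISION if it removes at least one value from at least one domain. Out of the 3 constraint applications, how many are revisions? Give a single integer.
Answer: 1

Derivation:
Constraint 1 (X < Y) on D(X)={3,4,5,6,7} D(Y)={4,5,7}: X {3,4,5,6,7}->{3,4,5,6} => REVISION
Constraint 2 (Y != U) on D(Y)={4,5,7} D(U)={3,5,6}: no change => not a revision
Constraint 3 (X < Y) on D(X)={3,4,5,6} D(Y)={4,5,7}: no change => not a revision
Total revisions = 1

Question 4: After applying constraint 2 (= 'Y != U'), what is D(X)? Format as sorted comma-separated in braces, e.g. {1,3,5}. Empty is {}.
Constraint 1 (X < Y) on D(X)={3,4,5,6,7} D(Y)={4,5,7}: X {3,4,5,6,7}->{3,4,5,6}
Constraint 2 (Y != U) on D(Y)={4,5,7} D(U)={3,5,6}: no change
So after constraint 2: D(X) = {3,4,5,6}

Answer: {3,4,5,6}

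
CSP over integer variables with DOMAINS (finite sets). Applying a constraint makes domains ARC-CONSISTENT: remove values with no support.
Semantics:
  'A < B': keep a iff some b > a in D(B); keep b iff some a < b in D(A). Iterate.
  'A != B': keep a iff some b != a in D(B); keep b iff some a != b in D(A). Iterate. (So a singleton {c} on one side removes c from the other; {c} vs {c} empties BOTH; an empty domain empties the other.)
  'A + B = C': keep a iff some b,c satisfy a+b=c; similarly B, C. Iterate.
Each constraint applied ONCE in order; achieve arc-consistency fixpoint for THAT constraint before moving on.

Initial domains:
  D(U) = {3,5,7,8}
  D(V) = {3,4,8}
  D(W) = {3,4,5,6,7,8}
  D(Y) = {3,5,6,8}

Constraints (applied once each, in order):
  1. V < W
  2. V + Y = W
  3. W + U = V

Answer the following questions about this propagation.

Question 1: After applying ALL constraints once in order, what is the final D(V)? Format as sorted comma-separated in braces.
Answer: {}

Derivation:
Constraint 1 (V < W) on D(V)={3,4,8} D(W)={3,4,5,6,7,8}: V {3,4,8}->{3,4}; W {3,4,5,6,7,8}->{4,5,6,7,8}
Constraint 2 (V + Y = W) on D(V)={3,4} D(Y)={3,5,6,8} D(W)={4,5,6,7,8}: Y {3,5,6,8}->{3,5}; W {4,5,6,7,8}->{6,7,8}
Constraint 3 (W + U = V) on D(W)={6,7,8} D(U)={3,5,7,8} D(V)={3,4}: W {6,7,8}->{}; U {3,5,7,8}->{}; V {3,4}->{}
So after all 3 constraints: D(V) = {}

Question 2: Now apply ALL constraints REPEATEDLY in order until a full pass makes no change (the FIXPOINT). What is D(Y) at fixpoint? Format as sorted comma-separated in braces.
Answer: {}

Derivation:
pass 0 (initial): D(Y)={3,5,6,8}
pass 1: U {3,5,7,8}->{}; V {3,4,8}->{}; W {3,4,5,6,7,8}->{}; Y {3,5,6,8}->{3,5}
pass 2: Y {3,5}->{}
pass 3: no change
Fixpoint after 3 passes: D(Y) = {}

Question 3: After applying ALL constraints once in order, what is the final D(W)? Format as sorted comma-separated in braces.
Answer: {}

Derivation:
Constraint 1 (V < W) on D(V)={3,4,8} D(W)={3,4,5,6,7,8}: V {3,4,8}->{3,4}; W {3,4,5,6,7,8}->{4,5,6,7,8}
Constraint 2 (V + Y = W) on D(V)={3,4} D(Y)={3,5,6,8} D(W)={4,5,6,7,8}: Y {3,5,6,8}->{3,5}; W {4,5,6,7,8}->{6,7,8}
Constraint 3 (W + U = V) on D(W)={6,7,8} D(U)={3,5,7,8} D(V)={3,4}: W {6,7,8}->{}; U {3,5,7,8}->{}; V {3,4}->{}
So after all 3 constraints: D(W) = {}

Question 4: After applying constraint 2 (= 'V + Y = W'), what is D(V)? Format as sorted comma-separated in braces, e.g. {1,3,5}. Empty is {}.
Constraint 1 (V < W) on D(V)={3,4,8} D(W)={3,4,5,6,7,8}: V {3,4,8}->{3,4}; W {3,4,5,6,7,8}->{4,5,6,7,8}
Constraint 2 (V + Y = W) on D(V)={3,4} D(Y)={3,5,6,8} D(W)={4,5,6,7,8}: Y {3,5,6,8}->{3,5}; W {4,5,6,7,8}->{6,7,8}
So after constraint 2: D(V) = {3,4}

Answer: {3,4}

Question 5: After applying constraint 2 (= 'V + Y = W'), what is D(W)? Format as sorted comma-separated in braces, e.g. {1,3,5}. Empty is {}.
Constraint 1 (V < W) on D(V)={3,4,8} D(W)={3,4,5,6,7,8}: V {3,4,8}->{3,4}; W {3,4,5,6,7,8}->{4,5,6,7,8}
Constraint 2 (V + Y = W) on D(V)={3,4} D(Y)={3,5,6,8} D(W)={4,5,6,7,8}: Y {3,5,6,8}->{3,5}; W {4,5,6,7,8}->{6,7,8}
So after constraint 2: D(W) = {6,7,8}

Answer: {6,7,8}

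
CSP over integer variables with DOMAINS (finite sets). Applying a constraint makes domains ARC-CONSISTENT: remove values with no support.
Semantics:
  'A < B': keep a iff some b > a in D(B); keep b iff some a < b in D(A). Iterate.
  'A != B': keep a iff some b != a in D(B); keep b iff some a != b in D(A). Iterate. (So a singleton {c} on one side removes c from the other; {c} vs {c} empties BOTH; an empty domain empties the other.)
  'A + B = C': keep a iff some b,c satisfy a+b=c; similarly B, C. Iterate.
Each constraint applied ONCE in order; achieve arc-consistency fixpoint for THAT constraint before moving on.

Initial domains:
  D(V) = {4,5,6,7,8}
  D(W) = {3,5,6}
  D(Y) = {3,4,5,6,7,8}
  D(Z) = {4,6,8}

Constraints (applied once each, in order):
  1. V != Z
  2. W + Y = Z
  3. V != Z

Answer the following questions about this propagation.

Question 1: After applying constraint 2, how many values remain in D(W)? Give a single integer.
Constraint 1 (V != Z) on D(V)={4,5,6,7,8} D(Z)={4,6,8}: no change
Constraint 2 (W + Y = Z) on D(W)={3,5,6} D(Y)={3,4,5,6,7,8} D(Z)={4,6,8}: W {3,5,6}->{3,5}; Y {3,4,5,6,7,8}->{3,5}; Z {4,6,8}->{6,8}
So after constraint 2: D(W)={3,5}, size = 2

Answer: 2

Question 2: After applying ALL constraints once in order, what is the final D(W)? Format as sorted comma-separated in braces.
Constraint 1 (V != Z) on D(V)={4,5,6,7,8} D(Z)={4,6,8}: no change
Constraint 2 (W + Y = Z) on D(W)={3,5,6} D(Y)={3,4,5,6,7,8} D(Z)={4,6,8}: W {3,5,6}->{3,5}; Y {3,4,5,6,7,8}->{3,5}; Z {4,6,8}->{6,8}
Constraint 3 (V != Z) on D(V)={4,5,6,7,8} D(Z)={6,8}: no change
So after all 3 constraints: D(W) = {3,5}

Answer: {3,5}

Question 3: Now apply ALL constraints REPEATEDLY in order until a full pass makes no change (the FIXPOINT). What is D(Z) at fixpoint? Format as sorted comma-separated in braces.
Answer: {6,8}

Derivation:
pass 0 (initial): D(Z)={4,6,8}
pass 1: W {3,5,6}->{3,5}; Y {3,4,5,6,7,8}->{3,5}; Z {4,6,8}->{6,8}
pass 2: no change
Fixpoint after 2 passes: D(Z) = {6,8}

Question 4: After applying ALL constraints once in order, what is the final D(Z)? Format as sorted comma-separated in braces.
Constraint 1 (V != Z) on D(V)={4,5,6,7,8} D(Z)={4,6,8}: no change
Constraint 2 (W + Y = Z) on D(W)={3,5,6} D(Y)={3,4,5,6,7,8} D(Z)={4,6,8}: W {3,5,6}->{3,5}; Y {3,4,5,6,7,8}->{3,5}; Z {4,6,8}->{6,8}
Constraint 3 (V != Z) on D(V)={4,5,6,7,8} D(Z)={6,8}: no change
So after all 3 constraints: D(Z) = {6,8}

Answer: {6,8}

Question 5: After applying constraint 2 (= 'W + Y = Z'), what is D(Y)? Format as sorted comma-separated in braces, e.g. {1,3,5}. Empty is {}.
Answer: {3,5}

Derivation:
Constraint 1 (V != Z) on D(V)={4,5,6,7,8} D(Z)={4,6,8}: no change
Constraint 2 (W + Y = Z) on D(W)={3,5,6} D(Y)={3,4,5,6,7,8} D(Z)={4,6,8}: W {3,5,6}->{3,5}; Y {3,4,5,6,7,8}->{3,5}; Z {4,6,8}->{6,8}
So after constraint 2: D(Y) = {3,5}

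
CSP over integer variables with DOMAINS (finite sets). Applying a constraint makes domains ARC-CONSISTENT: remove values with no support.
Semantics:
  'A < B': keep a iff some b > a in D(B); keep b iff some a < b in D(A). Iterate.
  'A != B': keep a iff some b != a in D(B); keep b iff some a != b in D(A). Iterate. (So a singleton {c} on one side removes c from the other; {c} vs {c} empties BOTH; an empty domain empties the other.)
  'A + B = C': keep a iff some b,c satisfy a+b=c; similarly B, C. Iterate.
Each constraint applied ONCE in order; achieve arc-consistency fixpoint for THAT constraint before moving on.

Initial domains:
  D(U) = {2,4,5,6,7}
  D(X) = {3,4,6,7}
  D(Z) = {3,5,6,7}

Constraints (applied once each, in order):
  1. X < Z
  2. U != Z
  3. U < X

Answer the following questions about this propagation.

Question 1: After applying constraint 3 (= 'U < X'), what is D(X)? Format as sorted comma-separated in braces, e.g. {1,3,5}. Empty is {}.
Answer: {3,4,6}

Derivation:
Constraint 1 (X < Z) on D(X)={3,4,6,7} D(Z)={3,5,6,7}: X {3,4,6,7}->{3,4,6}; Z {3,5,6,7}->{5,6,7}
Constraint 2 (U != Z) on D(U)={2,4,5,6,7} D(Z)={5,6,7}: no change
Constraint 3 (U < X) on D(U)={2,4,5,6,7} D(X)={3,4,6}: U {2,4,5,6,7}->{2,4,5}
So after constraint 3: D(X) = {3,4,6}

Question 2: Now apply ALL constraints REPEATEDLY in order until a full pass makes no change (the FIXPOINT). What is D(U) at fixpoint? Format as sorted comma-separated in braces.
Answer: {2,4,5}

Derivation:
pass 0 (initial): D(U)={2,4,5,6,7}
pass 1: U {2,4,5,6,7}->{2,4,5}; X {3,4,6,7}->{3,4,6}; Z {3,5,6,7}->{5,6,7}
pass 2: no change
Fixpoint after 2 passes: D(U) = {2,4,5}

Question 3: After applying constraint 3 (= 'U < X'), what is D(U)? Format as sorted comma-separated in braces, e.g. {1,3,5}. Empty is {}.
Constraint 1 (X < Z) on D(X)={3,4,6,7} D(Z)={3,5,6,7}: X {3,4,6,7}->{3,4,6}; Z {3,5,6,7}->{5,6,7}
Constraint 2 (U != Z) on D(U)={2,4,5,6,7} D(Z)={5,6,7}: no change
Constraint 3 (U < X) on D(U)={2,4,5,6,7} D(X)={3,4,6}: U {2,4,5,6,7}->{2,4,5}
So after constraint 3: D(U) = {2,4,5}

Answer: {2,4,5}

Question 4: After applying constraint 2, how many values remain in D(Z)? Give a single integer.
Answer: 3

Derivation:
Constraint 1 (X < Z) on D(X)={3,4,6,7} D(Z)={3,5,6,7}: X {3,4,6,7}->{3,4,6}; Z {3,5,6,7}->{5,6,7}
Constraint 2 (U != Z) on D(U)={2,4,5,6,7} D(Z)={5,6,7}: no change
So after constraint 2: D(Z)={5,6,7}, size = 3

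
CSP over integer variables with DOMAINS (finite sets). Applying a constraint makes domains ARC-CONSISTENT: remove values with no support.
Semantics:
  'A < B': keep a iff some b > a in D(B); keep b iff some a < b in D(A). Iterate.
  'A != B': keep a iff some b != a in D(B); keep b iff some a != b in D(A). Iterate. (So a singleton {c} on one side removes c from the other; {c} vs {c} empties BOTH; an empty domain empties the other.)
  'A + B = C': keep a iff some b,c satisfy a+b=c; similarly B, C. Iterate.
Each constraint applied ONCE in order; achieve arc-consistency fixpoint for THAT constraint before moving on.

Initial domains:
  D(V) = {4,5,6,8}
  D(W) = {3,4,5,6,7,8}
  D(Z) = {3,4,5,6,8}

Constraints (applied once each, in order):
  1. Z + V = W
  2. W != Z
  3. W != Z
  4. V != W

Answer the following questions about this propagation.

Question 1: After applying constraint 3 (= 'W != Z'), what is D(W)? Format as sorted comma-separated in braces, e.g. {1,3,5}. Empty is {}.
Answer: {7,8}

Derivation:
Constraint 1 (Z + V = W) on D(Z)={3,4,5,6,8} D(V)={4,5,6,8} D(W)={3,4,5,6,7,8}: Z {3,4,5,6,8}->{3,4}; V {4,5,6,8}->{4,5}; W {3,4,5,6,7,8}->{7,8}
Constraint 2 (W != Z) on D(W)={7,8} D(Z)={3,4}: no change
Constraint 3 (W != Z) on D(W)={7,8} D(Z)={3,4}: no change
So after constraint 3: D(W) = {7,8}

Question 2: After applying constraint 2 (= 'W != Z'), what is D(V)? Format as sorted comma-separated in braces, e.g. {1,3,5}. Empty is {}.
Constraint 1 (Z + V = W) on D(Z)={3,4,5,6,8} D(V)={4,5,6,8} D(W)={3,4,5,6,7,8}: Z {3,4,5,6,8}->{3,4}; V {4,5,6,8}->{4,5}; W {3,4,5,6,7,8}->{7,8}
Constraint 2 (W != Z) on D(W)={7,8} D(Z)={3,4}: no change
So after constraint 2: D(V) = {4,5}

Answer: {4,5}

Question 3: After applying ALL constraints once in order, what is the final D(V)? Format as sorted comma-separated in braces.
Constraint 1 (Z + V = W) on D(Z)={3,4,5,6,8} D(V)={4,5,6,8} D(W)={3,4,5,6,7,8}: Z {3,4,5,6,8}->{3,4}; V {4,5,6,8}->{4,5}; W {3,4,5,6,7,8}->{7,8}
Constraint 2 (W != Z) on D(W)={7,8} D(Z)={3,4}: no change
Constraint 3 (W != Z) on D(W)={7,8} D(Z)={3,4}: no change
Constraint 4 (V != W) on D(V)={4,5} D(W)={7,8}: no change
So after all 4 constraints: D(V) = {4,5}

Answer: {4,5}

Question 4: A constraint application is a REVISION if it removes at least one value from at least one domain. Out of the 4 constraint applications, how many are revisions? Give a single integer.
Constraint 1 (Z + V = W) on D(Z)={3,4,5,6,8} D(V)={4,5,6,8} D(W)={3,4,5,6,7,8}: Z {3,4,5,6,8}->{3,4}; V {4,5,6,8}->{4,5}; W {3,4,5,6,7,8}->{7,8} => REVISION
Constraint 2 (W != Z) on D(W)={7,8} D(Z)={3,4}: no change => not a revision
Constraint 3 (W != Z) on D(W)={7,8} D(Z)={3,4}: no change => not a revision
Constraint 4 (V != W) on D(V)={4,5} D(W)={7,8}: no change => not a revision
Total revisions = 1

Answer: 1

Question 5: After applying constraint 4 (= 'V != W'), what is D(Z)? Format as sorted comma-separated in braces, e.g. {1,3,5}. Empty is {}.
Constraint 1 (Z + V = W) on D(Z)={3,4,5,6,8} D(V)={4,5,6,8} D(W)={3,4,5,6,7,8}: Z {3,4,5,6,8}->{3,4}; V {4,5,6,8}->{4,5}; W {3,4,5,6,7,8}->{7,8}
Constraint 2 (W != Z) on D(W)={7,8} D(Z)={3,4}: no change
Constraint 3 (W != Z) on D(W)={7,8} D(Z)={3,4}: no change
Constraint 4 (V != W) on D(V)={4,5} D(W)={7,8}: no change
So after constraint 4: D(Z) = {3,4}

Answer: {3,4}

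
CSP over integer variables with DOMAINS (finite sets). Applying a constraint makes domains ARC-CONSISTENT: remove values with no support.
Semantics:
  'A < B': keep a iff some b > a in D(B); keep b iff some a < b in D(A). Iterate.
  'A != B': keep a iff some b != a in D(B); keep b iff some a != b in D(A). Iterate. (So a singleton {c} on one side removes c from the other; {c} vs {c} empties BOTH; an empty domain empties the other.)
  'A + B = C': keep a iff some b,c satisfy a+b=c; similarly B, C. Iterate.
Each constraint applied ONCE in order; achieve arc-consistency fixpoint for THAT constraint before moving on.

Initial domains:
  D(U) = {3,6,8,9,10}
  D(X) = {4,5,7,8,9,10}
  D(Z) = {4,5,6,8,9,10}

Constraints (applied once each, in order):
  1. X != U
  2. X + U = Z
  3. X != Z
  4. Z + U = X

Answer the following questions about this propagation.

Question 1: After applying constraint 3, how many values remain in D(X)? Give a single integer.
Answer: 3

Derivation:
Constraint 1 (X != U) on D(X)={4,5,7,8,9,10} D(U)={3,6,8,9,10}: no change
Constraint 2 (X + U = Z) on D(X)={4,5,7,8,9,10} D(U)={3,6,8,9,10} D(Z)={4,5,6,8,9,10}: X {4,5,7,8,9,10}->{4,5,7}; U {3,6,8,9,10}->{3,6}; Z {4,5,6,8,9,10}->{8,10}
Constraint 3 (X != Z) on D(X)={4,5,7} D(Z)={8,10}: no change
So after constraint 3: D(X)={4,5,7}, size = 3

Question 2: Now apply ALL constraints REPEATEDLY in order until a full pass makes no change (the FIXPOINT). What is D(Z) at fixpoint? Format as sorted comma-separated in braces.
Answer: {}

Derivation:
pass 0 (initial): D(Z)={4,5,6,8,9,10}
pass 1: U {3,6,8,9,10}->{}; X {4,5,7,8,9,10}->{}; Z {4,5,6,8,9,10}->{}
pass 2: no change
Fixpoint after 2 passes: D(Z) = {}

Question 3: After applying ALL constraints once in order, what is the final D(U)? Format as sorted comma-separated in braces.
Answer: {}

Derivation:
Constraint 1 (X != U) on D(X)={4,5,7,8,9,10} D(U)={3,6,8,9,10}: no change
Constraint 2 (X + U = Z) on D(X)={4,5,7,8,9,10} D(U)={3,6,8,9,10} D(Z)={4,5,6,8,9,10}: X {4,5,7,8,9,10}->{4,5,7}; U {3,6,8,9,10}->{3,6}; Z {4,5,6,8,9,10}->{8,10}
Constraint 3 (X != Z) on D(X)={4,5,7} D(Z)={8,10}: no change
Constraint 4 (Z + U = X) on D(Z)={8,10} D(U)={3,6} D(X)={4,5,7}: Z {8,10}->{}; U {3,6}->{}; X {4,5,7}->{}
So after all 4 constraints: D(U) = {}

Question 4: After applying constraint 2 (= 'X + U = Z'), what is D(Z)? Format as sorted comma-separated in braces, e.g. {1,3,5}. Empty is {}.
Answer: {8,10}

Derivation:
Constraint 1 (X != U) on D(X)={4,5,7,8,9,10} D(U)={3,6,8,9,10}: no change
Constraint 2 (X + U = Z) on D(X)={4,5,7,8,9,10} D(U)={3,6,8,9,10} D(Z)={4,5,6,8,9,10}: X {4,5,7,8,9,10}->{4,5,7}; U {3,6,8,9,10}->{3,6}; Z {4,5,6,8,9,10}->{8,10}
So after constraint 2: D(Z) = {8,10}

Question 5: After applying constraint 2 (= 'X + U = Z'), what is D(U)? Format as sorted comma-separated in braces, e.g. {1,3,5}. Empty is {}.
Constraint 1 (X != U) on D(X)={4,5,7,8,9,10} D(U)={3,6,8,9,10}: no change
Constraint 2 (X + U = Z) on D(X)={4,5,7,8,9,10} D(U)={3,6,8,9,10} D(Z)={4,5,6,8,9,10}: X {4,5,7,8,9,10}->{4,5,7}; U {3,6,8,9,10}->{3,6}; Z {4,5,6,8,9,10}->{8,10}
So after constraint 2: D(U) = {3,6}

Answer: {3,6}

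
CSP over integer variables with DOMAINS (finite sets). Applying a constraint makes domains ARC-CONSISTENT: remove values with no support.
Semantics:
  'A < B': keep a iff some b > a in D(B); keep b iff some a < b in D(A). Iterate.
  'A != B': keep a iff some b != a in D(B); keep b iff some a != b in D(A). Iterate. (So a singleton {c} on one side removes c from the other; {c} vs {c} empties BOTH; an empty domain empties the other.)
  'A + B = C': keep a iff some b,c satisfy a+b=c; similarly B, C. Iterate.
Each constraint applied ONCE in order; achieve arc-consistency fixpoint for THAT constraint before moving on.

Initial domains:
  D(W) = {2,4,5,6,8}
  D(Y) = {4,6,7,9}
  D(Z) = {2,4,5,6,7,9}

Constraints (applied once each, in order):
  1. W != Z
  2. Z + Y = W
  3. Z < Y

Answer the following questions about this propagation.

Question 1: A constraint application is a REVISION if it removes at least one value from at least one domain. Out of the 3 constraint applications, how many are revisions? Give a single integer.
Answer: 1

Derivation:
Constraint 1 (W != Z) on D(W)={2,4,5,6,8} D(Z)={2,4,5,6,7,9}: no change => not a revision
Constraint 2 (Z + Y = W) on D(Z)={2,4,5,6,7,9} D(Y)={4,6,7,9} D(W)={2,4,5,6,8}: Z {2,4,5,6,7,9}->{2,4}; Y {4,6,7,9}->{4,6}; W {2,4,5,6,8}->{6,8} => REVISION
Constraint 3 (Z < Y) on D(Z)={2,4} D(Y)={4,6}: no change => not a revision
Total revisions = 1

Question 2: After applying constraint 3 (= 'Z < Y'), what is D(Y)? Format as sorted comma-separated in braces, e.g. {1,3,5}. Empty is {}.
Constraint 1 (W != Z) on D(W)={2,4,5,6,8} D(Z)={2,4,5,6,7,9}: no change
Constraint 2 (Z + Y = W) on D(Z)={2,4,5,6,7,9} D(Y)={4,6,7,9} D(W)={2,4,5,6,8}: Z {2,4,5,6,7,9}->{2,4}; Y {4,6,7,9}->{4,6}; W {2,4,5,6,8}->{6,8}
Constraint 3 (Z < Y) on D(Z)={2,4} D(Y)={4,6}: no change
So after constraint 3: D(Y) = {4,6}

Answer: {4,6}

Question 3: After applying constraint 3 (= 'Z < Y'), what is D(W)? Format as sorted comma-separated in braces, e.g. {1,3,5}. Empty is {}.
Answer: {6,8}

Derivation:
Constraint 1 (W != Z) on D(W)={2,4,5,6,8} D(Z)={2,4,5,6,7,9}: no change
Constraint 2 (Z + Y = W) on D(Z)={2,4,5,6,7,9} D(Y)={4,6,7,9} D(W)={2,4,5,6,8}: Z {2,4,5,6,7,9}->{2,4}; Y {4,6,7,9}->{4,6}; W {2,4,5,6,8}->{6,8}
Constraint 3 (Z < Y) on D(Z)={2,4} D(Y)={4,6}: no change
So after constraint 3: D(W) = {6,8}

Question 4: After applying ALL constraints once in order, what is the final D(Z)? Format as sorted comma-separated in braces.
Constraint 1 (W != Z) on D(W)={2,4,5,6,8} D(Z)={2,4,5,6,7,9}: no change
Constraint 2 (Z + Y = W) on D(Z)={2,4,5,6,7,9} D(Y)={4,6,7,9} D(W)={2,4,5,6,8}: Z {2,4,5,6,7,9}->{2,4}; Y {4,6,7,9}->{4,6}; W {2,4,5,6,8}->{6,8}
Constraint 3 (Z < Y) on D(Z)={2,4} D(Y)={4,6}: no change
So after all 3 constraints: D(Z) = {2,4}

Answer: {2,4}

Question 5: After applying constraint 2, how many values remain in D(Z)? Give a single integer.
Answer: 2

Derivation:
Constraint 1 (W != Z) on D(W)={2,4,5,6,8} D(Z)={2,4,5,6,7,9}: no change
Constraint 2 (Z + Y = W) on D(Z)={2,4,5,6,7,9} D(Y)={4,6,7,9} D(W)={2,4,5,6,8}: Z {2,4,5,6,7,9}->{2,4}; Y {4,6,7,9}->{4,6}; W {2,4,5,6,8}->{6,8}
So after constraint 2: D(Z)={2,4}, size = 2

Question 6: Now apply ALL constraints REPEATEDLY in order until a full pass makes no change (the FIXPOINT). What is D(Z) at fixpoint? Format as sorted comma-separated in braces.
Answer: {2,4}

Derivation:
pass 0 (initial): D(Z)={2,4,5,6,7,9}
pass 1: W {2,4,5,6,8}->{6,8}; Y {4,6,7,9}->{4,6}; Z {2,4,5,6,7,9}->{2,4}
pass 2: no change
Fixpoint after 2 passes: D(Z) = {2,4}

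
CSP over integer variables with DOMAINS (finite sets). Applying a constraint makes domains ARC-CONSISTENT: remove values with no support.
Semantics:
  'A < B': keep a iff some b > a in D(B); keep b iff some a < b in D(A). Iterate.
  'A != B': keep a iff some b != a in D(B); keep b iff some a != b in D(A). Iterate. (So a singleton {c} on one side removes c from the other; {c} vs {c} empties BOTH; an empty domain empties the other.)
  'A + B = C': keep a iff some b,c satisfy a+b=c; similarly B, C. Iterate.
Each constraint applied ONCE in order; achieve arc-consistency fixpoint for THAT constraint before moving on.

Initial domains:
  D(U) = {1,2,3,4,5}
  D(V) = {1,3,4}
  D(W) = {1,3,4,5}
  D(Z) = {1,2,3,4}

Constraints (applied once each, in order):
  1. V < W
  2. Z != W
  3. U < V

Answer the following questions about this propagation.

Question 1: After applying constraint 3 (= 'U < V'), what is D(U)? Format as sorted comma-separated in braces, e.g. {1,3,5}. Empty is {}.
Constraint 1 (V < W) on D(V)={1,3,4} D(W)={1,3,4,5}: W {1,3,4,5}->{3,4,5}
Constraint 2 (Z != W) on D(Z)={1,2,3,4} D(W)={3,4,5}: no change
Constraint 3 (U < V) on D(U)={1,2,3,4,5} D(V)={1,3,4}: U {1,2,3,4,5}->{1,2,3}; V {1,3,4}->{3,4}
So after constraint 3: D(U) = {1,2,3}

Answer: {1,2,3}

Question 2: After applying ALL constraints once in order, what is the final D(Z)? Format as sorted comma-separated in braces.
Constraint 1 (V < W) on D(V)={1,3,4} D(W)={1,3,4,5}: W {1,3,4,5}->{3,4,5}
Constraint 2 (Z != W) on D(Z)={1,2,3,4} D(W)={3,4,5}: no change
Constraint 3 (U < V) on D(U)={1,2,3,4,5} D(V)={1,3,4}: U {1,2,3,4,5}->{1,2,3}; V {1,3,4}->{3,4}
So after all 3 constraints: D(Z) = {1,2,3,4}

Answer: {1,2,3,4}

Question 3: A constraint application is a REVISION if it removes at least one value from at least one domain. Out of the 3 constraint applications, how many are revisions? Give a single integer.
Constraint 1 (V < W) on D(V)={1,3,4} D(W)={1,3,4,5}: W {1,3,4,5}->{3,4,5} => REVISION
Constraint 2 (Z != W) on D(Z)={1,2,3,4} D(W)={3,4,5}: no change => not a revision
Constraint 3 (U < V) on D(U)={1,2,3,4,5} D(V)={1,3,4}: U {1,2,3,4,5}->{1,2,3}; V {1,3,4}->{3,4} => REVISION
Total revisions = 2

Answer: 2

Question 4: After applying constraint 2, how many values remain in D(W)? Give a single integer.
Answer: 3

Derivation:
Constraint 1 (V < W) on D(V)={1,3,4} D(W)={1,3,4,5}: W {1,3,4,5}->{3,4,5}
Constraint 2 (Z != W) on D(Z)={1,2,3,4} D(W)={3,4,5}: no change
So after constraint 2: D(W)={3,4,5}, size = 3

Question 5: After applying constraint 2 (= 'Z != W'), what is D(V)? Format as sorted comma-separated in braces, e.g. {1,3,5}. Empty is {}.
Answer: {1,3,4}

Derivation:
Constraint 1 (V < W) on D(V)={1,3,4} D(W)={1,3,4,5}: W {1,3,4,5}->{3,4,5}
Constraint 2 (Z != W) on D(Z)={1,2,3,4} D(W)={3,4,5}: no change
So after constraint 2: D(V) = {1,3,4}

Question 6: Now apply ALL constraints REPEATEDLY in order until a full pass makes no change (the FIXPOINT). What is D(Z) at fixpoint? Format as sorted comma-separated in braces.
pass 0 (initial): D(Z)={1,2,3,4}
pass 1: U {1,2,3,4,5}->{1,2,3}; V {1,3,4}->{3,4}; W {1,3,4,5}->{3,4,5}
pass 2: W {3,4,5}->{4,5}
pass 3: no change
Fixpoint after 3 passes: D(Z) = {1,2,3,4}

Answer: {1,2,3,4}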